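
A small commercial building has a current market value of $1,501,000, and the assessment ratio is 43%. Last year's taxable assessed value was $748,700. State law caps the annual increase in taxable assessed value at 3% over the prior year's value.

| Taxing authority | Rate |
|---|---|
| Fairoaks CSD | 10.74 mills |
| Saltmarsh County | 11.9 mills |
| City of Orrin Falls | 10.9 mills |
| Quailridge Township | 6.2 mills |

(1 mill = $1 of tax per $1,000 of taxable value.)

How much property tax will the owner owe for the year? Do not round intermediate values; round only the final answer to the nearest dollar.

Uncapped assessed value = $1,501,000 × 0.43 = $645,430
Cap limit = $748,700 × 1.03 = $771,161
Taxable assessed value = min($645,430, $771,161) = $645,430 (cap does not bind)
Fairoaks CSD: $645,430 × 0.01074 = $6,931.9182
Saltmarsh County: $645,430 × 0.0119 = $7,680.617
City of Orrin Falls: $645,430 × 0.0109 = $7,035.187
Quailridge Township: $645,430 × 0.0062 = $4,001.666
Total = $25,649.3882

$25,649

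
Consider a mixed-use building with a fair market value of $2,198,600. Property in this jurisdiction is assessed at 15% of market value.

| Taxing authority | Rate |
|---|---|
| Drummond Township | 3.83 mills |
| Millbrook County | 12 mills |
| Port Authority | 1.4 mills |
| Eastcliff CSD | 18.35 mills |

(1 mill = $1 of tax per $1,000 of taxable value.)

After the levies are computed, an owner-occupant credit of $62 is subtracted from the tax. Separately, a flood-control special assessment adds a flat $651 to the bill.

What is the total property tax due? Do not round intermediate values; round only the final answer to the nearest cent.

Assessed value = $2,198,600 × 0.15 = $329,790
Drummond Township: $329,790 × 0.00383 = $1,263.0957
Millbrook County: $329,790 × 0.012 = $3,957.48
Port Authority: $329,790 × 0.0014 = $461.706
Eastcliff CSD: $329,790 × 0.01835 = $6,051.6465
Levies subtotal = $11,733.9282
After credit = $11,733.9282 − $62 = $11,671.9282
Total = $11,671.9282 + $651 = $12,322.9282

$12,322.93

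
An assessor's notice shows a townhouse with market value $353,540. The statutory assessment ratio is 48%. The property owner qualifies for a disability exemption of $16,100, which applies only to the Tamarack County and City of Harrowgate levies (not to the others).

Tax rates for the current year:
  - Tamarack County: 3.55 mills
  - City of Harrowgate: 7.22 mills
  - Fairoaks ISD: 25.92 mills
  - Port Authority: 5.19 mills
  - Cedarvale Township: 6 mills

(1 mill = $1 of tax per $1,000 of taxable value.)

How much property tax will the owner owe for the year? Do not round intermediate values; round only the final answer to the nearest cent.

$7,951.80

Assessed value = $353,540 × 0.48 = $169,699.2
Tamarack County: ($169,699.2 − $16,100) × 0.00355 = $153,599.2 × 0.00355 = $545.27716
City of Harrowgate: ($169,699.2 − $16,100) × 0.00722 = $153,599.2 × 0.00722 = $1,108.986224
Fairoaks ISD: $169,699.2 × 0.02592 = $4,398.603264
Port Authority: $169,699.2 × 0.00519 = $880.738848
Cedarvale Township: $169,699.2 × 0.006 = $1,018.1952
Total = $7,951.800696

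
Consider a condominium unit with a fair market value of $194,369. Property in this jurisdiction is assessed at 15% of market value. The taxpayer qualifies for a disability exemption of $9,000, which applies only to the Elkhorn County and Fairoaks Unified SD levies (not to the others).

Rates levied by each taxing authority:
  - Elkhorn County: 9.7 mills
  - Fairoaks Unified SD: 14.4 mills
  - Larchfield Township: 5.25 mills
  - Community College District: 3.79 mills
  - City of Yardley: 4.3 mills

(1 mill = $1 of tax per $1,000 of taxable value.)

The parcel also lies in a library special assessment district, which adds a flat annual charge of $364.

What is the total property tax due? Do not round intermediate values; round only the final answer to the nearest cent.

$1,238.68

Assessed value = $194,369 × 0.15 = $29,155.35
Elkhorn County: ($29,155.35 − $9,000) × 0.0097 = $20,155.35 × 0.0097 = $195.506895
Fairoaks Unified SD: ($29,155.35 − $9,000) × 0.0144 = $20,155.35 × 0.0144 = $290.23704
Larchfield Township: $29,155.35 × 0.00525 = $153.0655875
Community College District: $29,155.35 × 0.00379 = $110.4987765
City of Yardley: $29,155.35 × 0.0043 = $125.368005
Levies subtotal = $874.676304
Total = $874.676304 + $364 = $1,238.676304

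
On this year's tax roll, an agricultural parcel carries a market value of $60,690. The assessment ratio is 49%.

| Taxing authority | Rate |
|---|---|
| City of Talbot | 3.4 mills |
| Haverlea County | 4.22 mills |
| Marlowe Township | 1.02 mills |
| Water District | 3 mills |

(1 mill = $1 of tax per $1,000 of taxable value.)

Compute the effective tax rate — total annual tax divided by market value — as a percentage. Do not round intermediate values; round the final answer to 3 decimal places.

Assessed value = $60,690 × 0.49 = $29,738.1
City of Talbot: $29,738.1 × 0.0034 = $101.10954
Haverlea County: $29,738.1 × 0.00422 = $125.494782
Marlowe Township: $29,738.1 × 0.00102 = $30.332862
Water District: $29,738.1 × 0.003 = $89.2143
Total tax = $346.151484
Effective rate = $346.151484 ÷ $60,690 = 0.570% of market value

0.570%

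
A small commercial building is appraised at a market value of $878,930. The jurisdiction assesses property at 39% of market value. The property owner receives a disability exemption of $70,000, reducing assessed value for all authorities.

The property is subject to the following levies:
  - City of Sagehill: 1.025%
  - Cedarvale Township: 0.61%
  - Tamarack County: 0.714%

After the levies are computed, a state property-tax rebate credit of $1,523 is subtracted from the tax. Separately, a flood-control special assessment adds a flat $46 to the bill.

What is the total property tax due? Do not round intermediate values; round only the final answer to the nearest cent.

Assessed value = $878,930 × 0.39 = $342,782.7
Taxable value = $342,782.7 − $70,000 = $272,782.7
City of Sagehill: $272,782.7 × 0.01025 = $2,796.022675
Cedarvale Township: $272,782.7 × 0.0061 = $1,663.97447
Tamarack County: $272,782.7 × 0.00714 = $1,947.668478
Levies subtotal = $6,407.665623
After credit = $6,407.665623 − $1,523 = $4,884.665623
Total = $4,884.665623 + $46 = $4,930.665623

$4,930.67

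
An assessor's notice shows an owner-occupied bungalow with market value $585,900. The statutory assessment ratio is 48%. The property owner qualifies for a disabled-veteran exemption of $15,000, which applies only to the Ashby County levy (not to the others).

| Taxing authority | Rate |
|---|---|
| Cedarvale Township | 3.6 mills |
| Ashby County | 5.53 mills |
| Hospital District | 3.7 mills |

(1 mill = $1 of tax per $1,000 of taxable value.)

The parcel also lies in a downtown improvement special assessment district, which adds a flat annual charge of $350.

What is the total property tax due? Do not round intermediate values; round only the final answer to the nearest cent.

$3,875.26

Assessed value = $585,900 × 0.48 = $281,232
Cedarvale Township: $281,232 × 0.0036 = $1,012.4352
Ashby County: ($281,232 − $15,000) × 0.00553 = $266,232 × 0.00553 = $1,472.26296
Hospital District: $281,232 × 0.0037 = $1,040.5584
Levies subtotal = $3,525.25656
Total = $3,525.25656 + $350 = $3,875.25656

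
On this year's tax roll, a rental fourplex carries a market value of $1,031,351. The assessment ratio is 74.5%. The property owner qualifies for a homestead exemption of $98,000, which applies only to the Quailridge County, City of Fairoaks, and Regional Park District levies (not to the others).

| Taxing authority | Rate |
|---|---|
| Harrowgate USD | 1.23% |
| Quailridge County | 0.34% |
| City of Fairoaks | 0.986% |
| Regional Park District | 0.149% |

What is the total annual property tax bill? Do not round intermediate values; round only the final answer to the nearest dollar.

$19,339

Assessed value = $1,031,351 × 0.745 = $768,356.495
Harrowgate USD: $768,356.495 × 0.0123 = $9,450.7848885
Quailridge County: ($768,356.495 − $98,000) × 0.0034 = $670,356.495 × 0.0034 = $2,279.212083
City of Fairoaks: ($768,356.495 − $98,000) × 0.00986 = $670,356.495 × 0.00986 = $6,609.7150407
Regional Park District: ($768,356.495 − $98,000) × 0.00149 = $670,356.495 × 0.00149 = $998.83117755
Total = $19,338.54318975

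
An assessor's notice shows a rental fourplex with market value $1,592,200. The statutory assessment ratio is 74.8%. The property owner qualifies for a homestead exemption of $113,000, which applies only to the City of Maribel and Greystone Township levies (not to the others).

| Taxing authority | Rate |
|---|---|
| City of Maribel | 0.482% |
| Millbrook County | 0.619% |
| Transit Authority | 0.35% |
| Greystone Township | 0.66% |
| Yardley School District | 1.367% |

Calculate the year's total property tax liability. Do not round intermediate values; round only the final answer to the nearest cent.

Assessed value = $1,592,200 × 0.748 = $1,190,965.6
City of Maribel: ($1,190,965.6 − $113,000) × 0.00482 = $1,077,965.6 × 0.00482 = $5,195.794192
Millbrook County: $1,190,965.6 × 0.00619 = $7,372.077064
Transit Authority: $1,190,965.6 × 0.0035 = $4,168.3796
Greystone Township: ($1,190,965.6 − $113,000) × 0.0066 = $1,077,965.6 × 0.0066 = $7,114.57296
Yardley School District: $1,190,965.6 × 0.01367 = $16,280.499752
Total = $40,131.323568

$40,131.32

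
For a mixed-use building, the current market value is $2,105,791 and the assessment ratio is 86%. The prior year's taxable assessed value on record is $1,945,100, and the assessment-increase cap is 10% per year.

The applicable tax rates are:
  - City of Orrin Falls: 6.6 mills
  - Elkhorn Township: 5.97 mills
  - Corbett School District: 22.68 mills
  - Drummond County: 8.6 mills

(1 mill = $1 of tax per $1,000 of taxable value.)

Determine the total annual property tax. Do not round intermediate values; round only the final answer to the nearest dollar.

Uncapped assessed value = $2,105,791 × 0.86 = $1,810,980.26
Cap limit = $1,945,100 × 1.1 = $2,139,610
Taxable assessed value = min($1,810,980.26, $2,139,610) = $1,810,980.26 (cap does not bind)
City of Orrin Falls: $1,810,980.26 × 0.0066 = $11,952.469716
Elkhorn Township: $1,810,980.26 × 0.00597 = $10,811.5521522
Corbett School District: $1,810,980.26 × 0.02268 = $41,073.0322968
Drummond County: $1,810,980.26 × 0.0086 = $15,574.430236
Total = $79,411.484401

$79,411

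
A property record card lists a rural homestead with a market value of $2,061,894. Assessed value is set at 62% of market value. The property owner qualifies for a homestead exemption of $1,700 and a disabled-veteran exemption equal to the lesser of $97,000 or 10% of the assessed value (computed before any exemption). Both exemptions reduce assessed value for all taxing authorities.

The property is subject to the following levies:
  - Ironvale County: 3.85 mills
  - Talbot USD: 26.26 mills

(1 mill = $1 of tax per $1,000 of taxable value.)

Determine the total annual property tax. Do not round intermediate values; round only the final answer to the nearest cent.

$35,519.99

Assessed value = $2,061,894 × 0.62 = $1,278,374.28
Disabled-veteran exemption = min($97,000, 10% × $1,278,374.28) = min($97,000, $127,837.428) = $97,000 (dollar cap binds)
Taxable value = $1,278,374.28 − $1,700 − $97,000 = $1,179,674.28
Ironvale County: $1,179,674.28 × 0.00385 = $4,541.745978
Talbot USD: $1,179,674.28 × 0.02626 = $30,978.2465928
Total = $35,519.9925708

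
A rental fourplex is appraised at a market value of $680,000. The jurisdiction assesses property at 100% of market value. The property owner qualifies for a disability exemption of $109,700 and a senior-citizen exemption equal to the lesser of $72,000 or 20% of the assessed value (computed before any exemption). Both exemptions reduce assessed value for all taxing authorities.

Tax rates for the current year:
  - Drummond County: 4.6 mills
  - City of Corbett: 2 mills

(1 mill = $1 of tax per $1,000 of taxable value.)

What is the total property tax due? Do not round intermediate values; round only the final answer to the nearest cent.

$3,288.78

Assessed value = $680,000 × 1 = $680,000
Senior-citizen exemption = min($72,000, 20% × $680,000) = min($72,000, $136,000) = $72,000 (dollar cap binds)
Taxable value = $680,000 − $109,700 − $72,000 = $498,300
Drummond County: $498,300 × 0.0046 = $2,292.18
City of Corbett: $498,300 × 0.002 = $996.6
Total = $3,288.78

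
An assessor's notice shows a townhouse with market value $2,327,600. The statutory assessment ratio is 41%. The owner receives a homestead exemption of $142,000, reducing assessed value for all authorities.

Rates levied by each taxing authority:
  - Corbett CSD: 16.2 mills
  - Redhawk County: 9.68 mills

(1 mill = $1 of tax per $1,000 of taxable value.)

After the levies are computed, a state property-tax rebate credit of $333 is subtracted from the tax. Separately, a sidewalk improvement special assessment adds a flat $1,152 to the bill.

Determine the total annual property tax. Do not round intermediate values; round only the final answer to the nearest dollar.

Assessed value = $2,327,600 × 0.41 = $954,316
Taxable value = $954,316 − $142,000 = $812,316
Corbett CSD: $812,316 × 0.0162 = $13,159.5192
Redhawk County: $812,316 × 0.00968 = $7,863.21888
Levies subtotal = $21,022.73808
After credit = $21,022.73808 − $333 = $20,689.73808
Total = $20,689.73808 + $1,152 = $21,841.73808

$21,842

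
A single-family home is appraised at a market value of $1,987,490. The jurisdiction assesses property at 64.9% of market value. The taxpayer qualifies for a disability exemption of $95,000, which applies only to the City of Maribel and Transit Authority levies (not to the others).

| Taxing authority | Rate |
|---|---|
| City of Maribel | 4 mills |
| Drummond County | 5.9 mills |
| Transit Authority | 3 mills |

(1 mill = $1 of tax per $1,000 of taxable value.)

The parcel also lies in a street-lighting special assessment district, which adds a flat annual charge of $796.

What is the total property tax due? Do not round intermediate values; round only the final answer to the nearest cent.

Assessed value = $1,987,490 × 0.649 = $1,289,881.01
City of Maribel: ($1,289,881.01 − $95,000) × 0.004 = $1,194,881.01 × 0.004 = $4,779.52404
Drummond County: $1,289,881.01 × 0.0059 = $7,610.297959
Transit Authority: ($1,289,881.01 − $95,000) × 0.003 = $1,194,881.01 × 0.003 = $3,584.64303
Levies subtotal = $15,974.465029
Total = $15,974.465029 + $796 = $16,770.465029

$16,770.47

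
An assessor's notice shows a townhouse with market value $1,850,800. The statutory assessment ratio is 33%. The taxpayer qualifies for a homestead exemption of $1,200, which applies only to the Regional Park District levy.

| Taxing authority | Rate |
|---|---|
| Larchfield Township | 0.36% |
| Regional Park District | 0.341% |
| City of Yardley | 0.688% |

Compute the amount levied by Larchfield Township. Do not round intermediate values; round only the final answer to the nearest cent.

Assessed value = $1,850,800 × 0.33 = $610,764
Larchfield Township taxable value = $610,764 (exemption does not apply)
Larchfield Township levy = $610,764 × 0.0036 = $2,198.7504

$2,198.75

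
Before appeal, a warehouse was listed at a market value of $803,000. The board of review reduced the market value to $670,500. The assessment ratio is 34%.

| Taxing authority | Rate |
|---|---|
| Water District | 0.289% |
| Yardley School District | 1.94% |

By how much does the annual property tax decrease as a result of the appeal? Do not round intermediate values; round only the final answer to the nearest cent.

Old assessed value = $803,000 × 0.34 = $273,020
New assessed value = $670,500 × 0.34 = $227,970
Combined rate = 0.00289 + 0.0194 = 0.02229
Old tax = $273,020 × 0.02229 = $6,085.6158
New tax = $227,970 × 0.02229 = $5,081.4513
Reduction = $6,085.6158 − $5,081.4513 = $1,004.1645

$1,004.16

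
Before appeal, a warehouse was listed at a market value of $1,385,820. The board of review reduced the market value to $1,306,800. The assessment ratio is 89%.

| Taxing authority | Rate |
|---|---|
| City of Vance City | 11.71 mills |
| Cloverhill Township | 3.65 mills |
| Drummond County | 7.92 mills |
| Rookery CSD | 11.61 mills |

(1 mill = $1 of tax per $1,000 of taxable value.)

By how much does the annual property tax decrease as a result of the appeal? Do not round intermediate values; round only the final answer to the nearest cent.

Old assessed value = $1,385,820 × 0.89 = $1,233,379.8
New assessed value = $1,306,800 × 0.89 = $1,163,052
Combined rate = 0.01171 + 0.00365 + 0.00792 + 0.01161 = 0.03489
Old tax = $1,233,379.8 × 0.03489 = $43,032.621222
New tax = $1,163,052 × 0.03489 = $40,578.88428
Reduction = $43,032.621222 − $40,578.88428 = $2,453.736942

$2,453.74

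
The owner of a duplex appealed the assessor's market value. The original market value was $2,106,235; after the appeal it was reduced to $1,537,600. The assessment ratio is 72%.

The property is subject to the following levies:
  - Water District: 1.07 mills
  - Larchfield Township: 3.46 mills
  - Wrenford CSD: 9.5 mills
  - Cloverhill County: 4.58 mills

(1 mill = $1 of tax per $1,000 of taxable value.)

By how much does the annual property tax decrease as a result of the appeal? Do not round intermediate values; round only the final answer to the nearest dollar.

$7,619

Old assessed value = $2,106,235 × 0.72 = $1,516,489.2
New assessed value = $1,537,600 × 0.72 = $1,107,072
Combined rate = 0.00107 + 0.00346 + 0.0095 + 0.00458 = 0.01861
Old tax = $1,516,489.2 × 0.01861 = $28,221.864012
New tax = $1,107,072 × 0.01861 = $20,602.60992
Reduction = $28,221.864012 − $20,602.60992 = $7,619.254092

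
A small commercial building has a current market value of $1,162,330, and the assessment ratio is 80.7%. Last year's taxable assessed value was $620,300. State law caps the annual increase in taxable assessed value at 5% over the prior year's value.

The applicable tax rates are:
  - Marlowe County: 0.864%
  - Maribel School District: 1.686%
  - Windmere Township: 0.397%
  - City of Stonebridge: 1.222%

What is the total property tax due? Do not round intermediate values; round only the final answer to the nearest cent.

$27,153.32

Uncapped assessed value = $1,162,330 × 0.807 = $938,000.31
Cap limit = $620,300 × 1.05 = $651,315
Taxable assessed value = min($938,000.31, $651,315) = $651,315 (cap binds)
Marlowe County: $651,315 × 0.00864 = $5,627.3616
Maribel School District: $651,315 × 0.01686 = $10,981.1709
Windmere Township: $651,315 × 0.00397 = $2,585.72055
City of Stonebridge: $651,315 × 0.01222 = $7,959.0693
Total = $27,153.32235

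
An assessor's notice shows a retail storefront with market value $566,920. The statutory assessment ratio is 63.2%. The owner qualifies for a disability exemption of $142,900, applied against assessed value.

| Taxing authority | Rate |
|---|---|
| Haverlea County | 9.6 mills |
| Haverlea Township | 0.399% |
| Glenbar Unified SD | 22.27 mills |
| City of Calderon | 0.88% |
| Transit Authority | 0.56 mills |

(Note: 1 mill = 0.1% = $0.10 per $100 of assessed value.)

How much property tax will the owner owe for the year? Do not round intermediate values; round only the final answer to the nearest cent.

Assessed value = $566,920 × 0.632 = $358,293.44
Taxable value = $358,293.44 − $142,900 = $215,393.44
Haverlea County: $215,393.44 × 0.0096 = $2,067.777024
Haverlea Township: $215,393.44 × 0.00399 = $859.4198256
Glenbar Unified SD: $215,393.44 × 0.02227 = $4,796.8119088
City of Calderon: $215,393.44 × 0.0088 = $1,895.462272
Transit Authority: $215,393.44 × 0.00056 = $120.6203264
Total = $9,740.0913568

$9,740.09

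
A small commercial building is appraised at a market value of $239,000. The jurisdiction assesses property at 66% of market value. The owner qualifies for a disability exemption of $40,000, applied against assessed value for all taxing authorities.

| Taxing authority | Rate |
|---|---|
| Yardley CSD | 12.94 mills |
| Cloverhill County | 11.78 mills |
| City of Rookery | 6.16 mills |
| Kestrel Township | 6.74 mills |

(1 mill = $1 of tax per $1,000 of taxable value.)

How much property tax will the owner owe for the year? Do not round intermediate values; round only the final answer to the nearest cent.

$4,429.38

Assessed value = $239,000 × 0.66 = $157,740
Taxable value = $157,740 − $40,000 = $117,740
Yardley CSD: $117,740 × 0.01294 = $1,523.5556
Cloverhill County: $117,740 × 0.01178 = $1,386.9772
City of Rookery: $117,740 × 0.00616 = $725.2784
Kestrel Township: $117,740 × 0.00674 = $793.5676
Total = $1,523.5556 + $1,386.9772 + $725.2784 + $793.5676 = $4,429.3788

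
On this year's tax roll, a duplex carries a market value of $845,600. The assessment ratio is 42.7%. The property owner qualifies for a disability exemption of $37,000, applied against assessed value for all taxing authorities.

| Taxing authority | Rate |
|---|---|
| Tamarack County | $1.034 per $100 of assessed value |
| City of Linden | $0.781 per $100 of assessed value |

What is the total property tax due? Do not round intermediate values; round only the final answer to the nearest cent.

Assessed value = $845,600 × 0.427 = $361,071.2
Taxable value = $361,071.2 − $37,000 = $324,071.2
Tamarack County: $324,071.2 × 0.01034 = $3,350.896208
City of Linden: $324,071.2 × 0.00781 = $2,530.996072
Total = $3,350.896208 + $2,530.996072 = $5,881.89228

$5,881.89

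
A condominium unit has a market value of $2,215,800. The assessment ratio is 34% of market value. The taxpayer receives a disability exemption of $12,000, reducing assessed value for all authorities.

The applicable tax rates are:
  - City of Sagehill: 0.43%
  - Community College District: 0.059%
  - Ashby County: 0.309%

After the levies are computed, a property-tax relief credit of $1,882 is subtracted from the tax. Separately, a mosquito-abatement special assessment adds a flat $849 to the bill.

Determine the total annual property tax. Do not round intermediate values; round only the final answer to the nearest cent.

$4,883.15

Assessed value = $2,215,800 × 0.34 = $753,372
Taxable value = $753,372 − $12,000 = $741,372
City of Sagehill: $741,372 × 0.0043 = $3,187.8996
Community College District: $741,372 × 0.00059 = $437.40948
Ashby County: $741,372 × 0.00309 = $2,290.83948
Levies subtotal = $5,916.14856
After credit = $5,916.14856 − $1,882 = $4,034.14856
Total = $4,034.14856 + $849 = $4,883.14856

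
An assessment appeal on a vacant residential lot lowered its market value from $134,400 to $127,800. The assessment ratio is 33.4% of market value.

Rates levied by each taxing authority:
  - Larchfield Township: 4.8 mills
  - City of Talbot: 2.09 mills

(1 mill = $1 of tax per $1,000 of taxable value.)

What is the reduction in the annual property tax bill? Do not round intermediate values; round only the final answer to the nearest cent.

$15.19

Old assessed value = $134,400 × 0.334 = $44,889.6
New assessed value = $127,800 × 0.334 = $42,685.2
Combined rate = 0.0048 + 0.00209 = 0.00689
Old tax = $44,889.6 × 0.00689 = $309.289344
New tax = $42,685.2 × 0.00689 = $294.101028
Reduction = $309.289344 − $294.101028 = $15.188316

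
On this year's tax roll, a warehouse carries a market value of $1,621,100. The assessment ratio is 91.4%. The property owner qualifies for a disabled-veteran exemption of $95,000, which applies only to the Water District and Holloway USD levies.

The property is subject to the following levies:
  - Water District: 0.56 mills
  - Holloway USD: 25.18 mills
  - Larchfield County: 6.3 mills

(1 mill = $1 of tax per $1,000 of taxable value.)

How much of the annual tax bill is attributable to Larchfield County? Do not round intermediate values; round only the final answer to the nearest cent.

$9,334.62

Assessed value = $1,621,100 × 0.914 = $1,481,685.4
Larchfield County taxable value = $1,481,685.4 (exemption does not apply)
Larchfield County levy = $1,481,685.4 × 0.0063 = $9,334.61802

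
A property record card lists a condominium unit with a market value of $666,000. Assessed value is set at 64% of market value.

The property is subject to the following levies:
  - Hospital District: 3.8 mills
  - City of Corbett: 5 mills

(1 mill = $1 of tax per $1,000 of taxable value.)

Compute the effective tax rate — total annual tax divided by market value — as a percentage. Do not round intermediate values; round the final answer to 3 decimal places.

Assessed value = $666,000 × 0.64 = $426,240
Hospital District: $426,240 × 0.0038 = $1,619.712
City of Corbett: $426,240 × 0.005 = $2,131.2
Total tax = $3,750.912
Effective rate = $3,750.912 ÷ $666,000 = 0.563% of market value

0.563%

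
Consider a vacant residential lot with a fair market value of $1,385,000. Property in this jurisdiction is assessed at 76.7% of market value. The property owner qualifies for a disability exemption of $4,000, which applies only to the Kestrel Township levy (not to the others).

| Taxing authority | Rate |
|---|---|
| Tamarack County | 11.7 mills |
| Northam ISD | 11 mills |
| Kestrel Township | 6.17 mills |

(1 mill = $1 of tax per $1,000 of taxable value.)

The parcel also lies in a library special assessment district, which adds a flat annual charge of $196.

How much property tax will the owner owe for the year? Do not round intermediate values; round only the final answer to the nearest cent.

Assessed value = $1,385,000 × 0.767 = $1,062,295
Tamarack County: $1,062,295 × 0.0117 = $12,428.8515
Northam ISD: $1,062,295 × 0.011 = $11,685.245
Kestrel Township: ($1,062,295 − $4,000) × 0.00617 = $1,058,295 × 0.00617 = $6,529.68015
Levies subtotal = $30,643.77665
Total = $30,643.77665 + $196 = $30,839.77665

$30,839.78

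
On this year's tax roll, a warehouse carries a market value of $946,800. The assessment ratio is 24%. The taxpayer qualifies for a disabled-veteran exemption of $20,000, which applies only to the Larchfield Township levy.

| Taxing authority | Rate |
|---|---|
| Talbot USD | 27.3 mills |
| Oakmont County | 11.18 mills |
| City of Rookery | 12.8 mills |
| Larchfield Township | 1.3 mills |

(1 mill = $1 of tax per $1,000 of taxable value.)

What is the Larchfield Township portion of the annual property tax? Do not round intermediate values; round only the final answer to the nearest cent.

Assessed value = $946,800 × 0.24 = $227,232
Larchfield Township taxable value = $227,232 − $20,000 = $207,232
Larchfield Township levy = $207,232 × 0.0013 = $269.4016

$269.40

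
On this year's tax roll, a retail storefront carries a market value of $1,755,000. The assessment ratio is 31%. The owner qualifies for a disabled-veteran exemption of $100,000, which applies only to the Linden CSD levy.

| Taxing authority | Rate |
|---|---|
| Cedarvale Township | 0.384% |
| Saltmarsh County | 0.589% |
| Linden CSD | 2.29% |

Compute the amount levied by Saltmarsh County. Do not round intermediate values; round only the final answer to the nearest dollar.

Assessed value = $1,755,000 × 0.31 = $544,050
Saltmarsh County taxable value = $544,050 (exemption does not apply)
Saltmarsh County levy = $544,050 × 0.00589 = $3,204.4545

$3,204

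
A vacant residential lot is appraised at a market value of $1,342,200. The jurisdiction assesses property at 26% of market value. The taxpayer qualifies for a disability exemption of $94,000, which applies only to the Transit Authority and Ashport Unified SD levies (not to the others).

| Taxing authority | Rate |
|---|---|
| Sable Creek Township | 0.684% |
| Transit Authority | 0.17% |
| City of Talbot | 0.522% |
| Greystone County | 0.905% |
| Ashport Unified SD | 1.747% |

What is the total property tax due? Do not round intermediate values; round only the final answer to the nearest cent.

$12,254.61

Assessed value = $1,342,200 × 0.26 = $348,972
Sable Creek Township: $348,972 × 0.00684 = $2,386.96848
Transit Authority: ($348,972 − $94,000) × 0.0017 = $254,972 × 0.0017 = $433.4524
City of Talbot: $348,972 × 0.00522 = $1,821.63384
Greystone County: $348,972 × 0.00905 = $3,158.1966
Ashport Unified SD: ($348,972 − $94,000) × 0.01747 = $254,972 × 0.01747 = $4,454.36084
Total = $12,254.61216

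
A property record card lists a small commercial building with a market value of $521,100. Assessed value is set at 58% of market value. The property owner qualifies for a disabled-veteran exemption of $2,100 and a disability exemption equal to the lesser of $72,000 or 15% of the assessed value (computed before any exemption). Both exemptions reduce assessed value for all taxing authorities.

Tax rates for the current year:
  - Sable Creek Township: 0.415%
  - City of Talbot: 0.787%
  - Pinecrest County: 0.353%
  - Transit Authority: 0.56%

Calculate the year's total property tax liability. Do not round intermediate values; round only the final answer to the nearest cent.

$5,389.07

Assessed value = $521,100 × 0.58 = $302,238
Disability exemption = min($72,000, 15% × $302,238) = min($72,000, $45,335.7) = $45,335.7 (percentage binds)
Taxable value = $302,238 − $2,100 − $45,335.7 = $254,802.3
Sable Creek Township: $254,802.3 × 0.00415 = $1,057.429545
City of Talbot: $254,802.3 × 0.00787 = $2,005.294101
Pinecrest County: $254,802.3 × 0.00353 = $899.452119
Transit Authority: $254,802.3 × 0.0056 = $1,426.89288
Total = $5,389.068645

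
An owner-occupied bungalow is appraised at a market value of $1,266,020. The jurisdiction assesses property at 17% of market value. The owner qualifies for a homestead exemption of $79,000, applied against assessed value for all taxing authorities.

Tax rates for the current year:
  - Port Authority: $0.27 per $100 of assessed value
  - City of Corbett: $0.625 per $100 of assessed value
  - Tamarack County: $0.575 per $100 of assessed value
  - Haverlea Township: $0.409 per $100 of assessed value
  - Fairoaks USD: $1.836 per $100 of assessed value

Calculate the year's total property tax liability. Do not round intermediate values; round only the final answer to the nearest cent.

$5,060.70

Assessed value = $1,266,020 × 0.17 = $215,223.4
Taxable value = $215,223.4 − $79,000 = $136,223.4
Port Authority: $136,223.4 × 0.0027 = $367.80318
City of Corbett: $136,223.4 × 0.00625 = $851.39625
Tamarack County: $136,223.4 × 0.00575 = $783.28455
Haverlea Township: $136,223.4 × 0.00409 = $557.153706
Fairoaks USD: $136,223.4 × 0.01836 = $2,501.061624
Total = $367.80318 + $851.39625 + $783.28455 + $557.153706 + $2,501.061624 = $5,060.69931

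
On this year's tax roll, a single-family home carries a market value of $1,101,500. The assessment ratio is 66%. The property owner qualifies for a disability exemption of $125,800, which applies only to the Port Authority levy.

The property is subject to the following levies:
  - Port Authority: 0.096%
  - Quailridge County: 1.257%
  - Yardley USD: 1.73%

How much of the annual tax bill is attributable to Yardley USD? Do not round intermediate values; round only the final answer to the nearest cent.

$12,576.93

Assessed value = $1,101,500 × 0.66 = $726,990
Yardley USD taxable value = $726,990 (exemption does not apply)
Yardley USD levy = $726,990 × 0.0173 = $12,576.927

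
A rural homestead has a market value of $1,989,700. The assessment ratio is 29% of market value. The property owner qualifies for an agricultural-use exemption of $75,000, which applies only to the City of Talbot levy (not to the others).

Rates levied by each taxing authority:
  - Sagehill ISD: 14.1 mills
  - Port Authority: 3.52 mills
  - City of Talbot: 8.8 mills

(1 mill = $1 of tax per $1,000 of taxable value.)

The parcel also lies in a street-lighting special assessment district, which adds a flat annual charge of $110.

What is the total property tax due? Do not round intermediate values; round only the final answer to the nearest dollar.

$14,695

Assessed value = $1,989,700 × 0.29 = $577,013
Sagehill ISD: $577,013 × 0.0141 = $8,135.8833
Port Authority: $577,013 × 0.00352 = $2,031.08576
City of Talbot: ($577,013 − $75,000) × 0.0088 = $502,013 × 0.0088 = $4,417.7144
Levies subtotal = $14,584.68346
Total = $14,584.68346 + $110 = $14,694.68346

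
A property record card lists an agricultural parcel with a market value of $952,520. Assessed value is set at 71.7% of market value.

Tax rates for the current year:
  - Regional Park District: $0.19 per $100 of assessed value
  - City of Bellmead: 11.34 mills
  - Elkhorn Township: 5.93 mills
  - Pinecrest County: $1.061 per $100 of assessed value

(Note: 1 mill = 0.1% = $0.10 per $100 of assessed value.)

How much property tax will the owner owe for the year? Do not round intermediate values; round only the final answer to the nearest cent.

$20,338.45

Assessed value = $952,520 × 0.717 = $682,956.84
Regional Park District: $682,956.84 × 0.0019 = $1,297.617996
City of Bellmead: $682,956.84 × 0.01134 = $7,744.7305656
Elkhorn Township: $682,956.84 × 0.00593 = $4,049.9340612
Pinecrest County: $682,956.84 × 0.01061 = $7,246.1720724
Total = $20,338.4546952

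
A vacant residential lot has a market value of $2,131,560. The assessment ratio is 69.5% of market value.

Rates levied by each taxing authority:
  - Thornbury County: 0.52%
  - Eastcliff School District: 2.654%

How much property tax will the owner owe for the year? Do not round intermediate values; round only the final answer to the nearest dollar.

Assessed value = $2,131,560 × 0.695 = $1,481,434.2
Thornbury County: $1,481,434.2 × 0.0052 = $7,703.45784
Eastcliff School District: $1,481,434.2 × 0.02654 = $39,317.263668
Total = $7,703.45784 + $39,317.263668 = $47,020.721508

$47,021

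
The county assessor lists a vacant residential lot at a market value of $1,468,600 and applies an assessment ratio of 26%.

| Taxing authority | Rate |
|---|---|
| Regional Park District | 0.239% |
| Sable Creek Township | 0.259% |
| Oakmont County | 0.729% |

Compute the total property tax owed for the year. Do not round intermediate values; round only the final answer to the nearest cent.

Assessed value = $1,468,600 × 0.26 = $381,836
Regional Park District: $381,836 × 0.00239 = $912.58804
Sable Creek Township: $381,836 × 0.00259 = $988.95524
Oakmont County: $381,836 × 0.00729 = $2,783.58444
Total = $912.58804 + $988.95524 + $2,783.58444 = $4,685.12772

$4,685.13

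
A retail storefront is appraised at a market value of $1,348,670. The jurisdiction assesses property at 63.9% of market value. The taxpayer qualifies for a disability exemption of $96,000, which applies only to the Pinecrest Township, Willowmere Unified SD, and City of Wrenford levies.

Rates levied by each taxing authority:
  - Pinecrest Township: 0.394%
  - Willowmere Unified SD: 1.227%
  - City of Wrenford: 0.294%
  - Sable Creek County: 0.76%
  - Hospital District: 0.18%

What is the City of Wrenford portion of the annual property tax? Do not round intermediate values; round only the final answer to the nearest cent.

$2,251.45

Assessed value = $1,348,670 × 0.639 = $861,800.13
City of Wrenford taxable value = $861,800.13 − $96,000 = $765,800.13
City of Wrenford levy = $765,800.13 × 0.00294 = $2,251.4523822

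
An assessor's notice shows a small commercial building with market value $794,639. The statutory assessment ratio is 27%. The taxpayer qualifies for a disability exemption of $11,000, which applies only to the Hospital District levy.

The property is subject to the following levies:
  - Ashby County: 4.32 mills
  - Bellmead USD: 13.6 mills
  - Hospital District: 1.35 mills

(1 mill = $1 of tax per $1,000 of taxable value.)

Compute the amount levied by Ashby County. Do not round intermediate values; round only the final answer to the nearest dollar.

$927

Assessed value = $794,639 × 0.27 = $214,552.53
Ashby County taxable value = $214,552.53 (exemption does not apply)
Ashby County levy = $214,552.53 × 0.00432 = $926.8669296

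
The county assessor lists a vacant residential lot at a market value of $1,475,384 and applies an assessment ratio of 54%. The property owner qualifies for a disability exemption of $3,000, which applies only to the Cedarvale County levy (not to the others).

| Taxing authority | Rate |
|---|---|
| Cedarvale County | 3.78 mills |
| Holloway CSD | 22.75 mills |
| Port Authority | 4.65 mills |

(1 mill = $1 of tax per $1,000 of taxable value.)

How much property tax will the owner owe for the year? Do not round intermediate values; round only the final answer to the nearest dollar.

Assessed value = $1,475,384 × 0.54 = $796,707.36
Cedarvale County: ($796,707.36 − $3,000) × 0.00378 = $793,707.36 × 0.00378 = $3,000.2138208
Holloway CSD: $796,707.36 × 0.02275 = $18,125.09244
Port Authority: $796,707.36 × 0.00465 = $3,704.689224
Total = $24,829.9954848

$24,830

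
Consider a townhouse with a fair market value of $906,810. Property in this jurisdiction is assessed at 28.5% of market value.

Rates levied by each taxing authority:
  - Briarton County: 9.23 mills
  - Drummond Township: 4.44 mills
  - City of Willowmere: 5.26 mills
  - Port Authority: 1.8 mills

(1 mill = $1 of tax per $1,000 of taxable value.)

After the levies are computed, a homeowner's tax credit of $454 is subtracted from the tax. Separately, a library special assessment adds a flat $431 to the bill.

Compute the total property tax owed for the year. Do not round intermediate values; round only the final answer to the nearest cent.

$5,334.48

Assessed value = $906,810 × 0.285 = $258,440.85
Briarton County: $258,440.85 × 0.00923 = $2,385.4090455
Drummond Township: $258,440.85 × 0.00444 = $1,147.477374
City of Willowmere: $258,440.85 × 0.00526 = $1,359.398871
Port Authority: $258,440.85 × 0.0018 = $465.19353
Levies subtotal = $5,357.4788205
After credit = $5,357.4788205 − $454 = $4,903.4788205
Total = $4,903.4788205 + $431 = $5,334.4788205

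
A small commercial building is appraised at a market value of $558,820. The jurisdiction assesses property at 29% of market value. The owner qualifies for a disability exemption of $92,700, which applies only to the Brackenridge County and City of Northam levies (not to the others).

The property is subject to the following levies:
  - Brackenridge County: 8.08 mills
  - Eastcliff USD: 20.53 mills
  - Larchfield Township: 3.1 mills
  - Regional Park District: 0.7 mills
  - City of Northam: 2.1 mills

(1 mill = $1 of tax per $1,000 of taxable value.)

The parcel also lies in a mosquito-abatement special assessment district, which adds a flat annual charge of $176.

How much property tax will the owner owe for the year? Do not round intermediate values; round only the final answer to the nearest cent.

Assessed value = $558,820 × 0.29 = $162,057.8
Brackenridge County: ($162,057.8 − $92,700) × 0.00808 = $69,357.8 × 0.00808 = $560.411024
Eastcliff USD: $162,057.8 × 0.02053 = $3,327.046634
Larchfield Township: $162,057.8 × 0.0031 = $502.37918
Regional Park District: $162,057.8 × 0.0007 = $113.44046
City of Northam: ($162,057.8 − $92,700) × 0.0021 = $69,357.8 × 0.0021 = $145.65138
Levies subtotal = $4,648.928678
Total = $4,648.928678 + $176 = $4,824.928678

$4,824.93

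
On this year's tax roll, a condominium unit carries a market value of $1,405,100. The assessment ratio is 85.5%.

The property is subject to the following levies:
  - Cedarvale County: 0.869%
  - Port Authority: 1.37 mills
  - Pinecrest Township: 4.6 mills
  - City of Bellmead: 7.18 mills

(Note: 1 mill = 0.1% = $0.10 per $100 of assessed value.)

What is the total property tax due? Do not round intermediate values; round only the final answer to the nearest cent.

$26,237.71

Assessed value = $1,405,100 × 0.855 = $1,201,360.5
Cedarvale County: $1,201,360.5 × 0.00869 = $10,439.822745
Port Authority: $1,201,360.5 × 0.00137 = $1,645.863885
Pinecrest Township: $1,201,360.5 × 0.0046 = $5,526.2583
City of Bellmead: $1,201,360.5 × 0.00718 = $8,625.76839
Total = $26,237.71332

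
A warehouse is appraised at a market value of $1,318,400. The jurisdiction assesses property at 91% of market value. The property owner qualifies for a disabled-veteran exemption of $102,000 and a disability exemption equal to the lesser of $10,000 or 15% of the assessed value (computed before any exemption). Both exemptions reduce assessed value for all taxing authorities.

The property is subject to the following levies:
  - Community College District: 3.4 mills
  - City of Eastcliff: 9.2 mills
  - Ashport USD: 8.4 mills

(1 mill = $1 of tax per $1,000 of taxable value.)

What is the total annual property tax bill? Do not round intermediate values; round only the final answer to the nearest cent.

$22,842.62

Assessed value = $1,318,400 × 0.91 = $1,199,744
Disability exemption = min($10,000, 15% × $1,199,744) = min($10,000, $179,961.6) = $10,000 (dollar cap binds)
Taxable value = $1,199,744 − $102,000 − $10,000 = $1,087,744
Community College District: $1,087,744 × 0.0034 = $3,698.3296
City of Eastcliff: $1,087,744 × 0.0092 = $10,007.2448
Ashport USD: $1,087,744 × 0.0084 = $9,137.0496
Total = $22,842.624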